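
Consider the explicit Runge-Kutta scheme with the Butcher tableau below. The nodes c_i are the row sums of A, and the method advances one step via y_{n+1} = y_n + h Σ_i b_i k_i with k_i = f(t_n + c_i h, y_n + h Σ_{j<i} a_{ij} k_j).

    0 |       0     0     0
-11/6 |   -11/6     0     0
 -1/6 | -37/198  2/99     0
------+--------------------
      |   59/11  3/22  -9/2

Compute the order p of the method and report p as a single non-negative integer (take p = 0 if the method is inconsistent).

3

b = (59/11, 3/22, -9/2)
c = (0, -11/6, -1/6)
Ac = (0, 0, -1/27)
Σ b_i: 59/11·1 + 3/22·1 + (-9/2)·1 = 1 ✓
b·c: 3/22·(-11/6) + (-9/2)·(-1/6) = 1/2 ✓
b·c²: 3/22·121/36 + (-9/2)·1/36 = 1/3 ✓
b·Ac: (-9/2)·(-1/27) = 1/6 ✓; 3 stages ⇒ order 3.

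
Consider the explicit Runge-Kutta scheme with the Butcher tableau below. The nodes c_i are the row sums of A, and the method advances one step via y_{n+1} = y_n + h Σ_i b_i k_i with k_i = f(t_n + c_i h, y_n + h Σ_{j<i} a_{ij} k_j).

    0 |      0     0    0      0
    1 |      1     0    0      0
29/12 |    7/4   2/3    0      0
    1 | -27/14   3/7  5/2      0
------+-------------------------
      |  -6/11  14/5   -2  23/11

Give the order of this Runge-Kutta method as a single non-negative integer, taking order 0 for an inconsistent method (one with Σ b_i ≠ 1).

0

b = (-6/11, 14/5, -2, 23/11)
c = (0, 1, 29/12, 1)
Ac = (0, 0, 2/3, 1087/168)
Σ b_i: (-6/11)·1 + 14/5·1 + (-2)·1 + 23/11·1 = 129/55 ≠ 1 ⇒ order 0.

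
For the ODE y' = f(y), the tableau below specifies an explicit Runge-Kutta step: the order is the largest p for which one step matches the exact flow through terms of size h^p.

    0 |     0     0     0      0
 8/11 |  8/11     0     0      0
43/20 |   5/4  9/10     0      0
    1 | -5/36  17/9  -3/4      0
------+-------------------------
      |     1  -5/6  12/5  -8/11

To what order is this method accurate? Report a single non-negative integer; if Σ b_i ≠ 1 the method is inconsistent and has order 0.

0

b = (1, -5/6, 12/5, -8/11)
c = (0, 8/11, 43/20, 1)
Ac = (0, 0, 36/55, -1891/7920)
Σ b_i: 1·1 + (-5/6)·1 + 12/5·1 + (-8/11)·1 = 607/330 ≠ 1 ⇒ order 0.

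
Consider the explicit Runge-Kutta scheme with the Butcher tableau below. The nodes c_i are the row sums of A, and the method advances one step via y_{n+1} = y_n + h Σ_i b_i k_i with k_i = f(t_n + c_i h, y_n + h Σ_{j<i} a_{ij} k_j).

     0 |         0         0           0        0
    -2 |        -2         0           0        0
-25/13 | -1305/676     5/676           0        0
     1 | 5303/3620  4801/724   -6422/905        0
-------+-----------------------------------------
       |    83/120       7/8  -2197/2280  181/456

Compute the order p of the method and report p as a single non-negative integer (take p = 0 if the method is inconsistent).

b = (83/120, 7/8, -2197/2280, 181/456)
c = (0, -2, -25/13, 1)
Ac = (0, 0, -5/338, 139/362)
Σ b_i: 83/120·1 + 7/8·1 + (-2197/2280)·1 + 181/456·1 = 1 ✓
b·c: 7/8·(-2) + (-2197/2280)·(-25/13) + 181/456·1 = 1/2 ✓
b·c²: 7/8·4 + (-2197/2280)·625/169 + 181/456·1 = 1/3 ✓
b·Ac: (-2197/2280)·(-5/338) + 181/456·139/362 = 1/6 ✓
b·c³: 7/8·(-8) + (-2197/2280)·(-15625/2197) + 181/456·1 = 1/4 ✓
b·(c∘Ac): (-2197/2280)·125/4394 + 181/456·139/362 = 1/8 ✓
b·Ac²: (-2197/2280)·5/169 + 181/456·51/181 = 1/12 ✓
b·A²c: 181/456·19/181 = 1/24 ✓; 4 stages ⇒ order 4.

4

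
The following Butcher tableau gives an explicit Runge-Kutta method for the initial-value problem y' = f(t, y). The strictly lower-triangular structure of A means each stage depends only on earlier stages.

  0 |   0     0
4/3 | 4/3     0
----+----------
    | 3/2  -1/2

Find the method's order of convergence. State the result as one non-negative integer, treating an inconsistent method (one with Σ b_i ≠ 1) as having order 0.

1

b = (3/2, -1/2)
c = (0, 4/3)
Σ b_i: 3/2·1 + (-1/2)·1 = 1 ✓
b·c: (-1/2)·4/3 = -2/3 ≠ 1/2 ⇒ order 1.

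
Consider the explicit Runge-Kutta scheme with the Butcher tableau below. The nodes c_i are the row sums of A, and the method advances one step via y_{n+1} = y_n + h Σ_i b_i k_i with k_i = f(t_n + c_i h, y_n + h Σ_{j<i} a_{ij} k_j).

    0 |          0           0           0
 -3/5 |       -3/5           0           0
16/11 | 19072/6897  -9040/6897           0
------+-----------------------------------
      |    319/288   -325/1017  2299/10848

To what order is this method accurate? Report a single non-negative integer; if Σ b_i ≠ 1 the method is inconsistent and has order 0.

b = (319/288, -325/1017, 2299/10848)
c = (0, -3/5, 16/11)
Ac = (0, 0, 1808/2299)
Σ b_i: 319/288·1 + (-325/1017)·1 + 2299/10848·1 = 1 ✓
b·c: (-325/1017)·(-3/5) + 2299/10848·16/11 = 1/2 ✓
b·c²: (-325/1017)·9/25 + 2299/10848·256/121 = 1/3 ✓
b·Ac: 2299/10848·1808/2299 = 1/6 ✓; 3 stages ⇒ order 3.

3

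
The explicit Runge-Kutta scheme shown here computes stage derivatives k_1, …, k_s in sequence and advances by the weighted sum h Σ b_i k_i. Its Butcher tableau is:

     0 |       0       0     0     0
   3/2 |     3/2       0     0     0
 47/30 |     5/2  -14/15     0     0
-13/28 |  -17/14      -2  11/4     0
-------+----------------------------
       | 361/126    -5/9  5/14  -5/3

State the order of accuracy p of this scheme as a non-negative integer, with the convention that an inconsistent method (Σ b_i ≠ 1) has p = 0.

2

b = (361/126, -5/9, 5/14, -5/3)
c = (0, 3/2, 47/30, -13/28)
Ac = (0, 0, -7/5, 157/120)
Σ b_i: 361/126·1 + (-5/9)·1 + 5/14·1 + (-5/3)·1 = 1 ✓
b·c: (-5/9)·3/2 + 5/14·47/30 + (-5/3)·(-13/28) = 1/2 ✓
b·c²: (-5/9)·9/4 + 5/14·2209/900 + (-5/3)·169/784 = -25849/35280 ≠ 1/3 ⇒ order 2.
b·Ac: 5/14·(-7/5) + (-5/3)·157/120 = -193/72 ≠ 1/6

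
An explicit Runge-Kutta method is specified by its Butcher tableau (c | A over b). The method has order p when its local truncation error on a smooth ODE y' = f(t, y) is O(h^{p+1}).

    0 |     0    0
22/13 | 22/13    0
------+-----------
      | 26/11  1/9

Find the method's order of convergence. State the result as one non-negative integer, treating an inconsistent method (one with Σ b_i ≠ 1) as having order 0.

b = (26/11, 1/9)
c = (0, 22/13)
Σ b_i: 26/11·1 + 1/9·1 = 245/99 ≠ 1 ⇒ order 0.

0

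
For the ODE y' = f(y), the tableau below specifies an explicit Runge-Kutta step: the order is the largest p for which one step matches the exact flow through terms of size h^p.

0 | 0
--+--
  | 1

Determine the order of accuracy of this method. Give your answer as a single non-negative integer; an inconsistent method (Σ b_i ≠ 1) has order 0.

1

b = (1)
c = (0)
Σ b_i: 1·1 = 1 ✓; 1 stage ⇒ order 1.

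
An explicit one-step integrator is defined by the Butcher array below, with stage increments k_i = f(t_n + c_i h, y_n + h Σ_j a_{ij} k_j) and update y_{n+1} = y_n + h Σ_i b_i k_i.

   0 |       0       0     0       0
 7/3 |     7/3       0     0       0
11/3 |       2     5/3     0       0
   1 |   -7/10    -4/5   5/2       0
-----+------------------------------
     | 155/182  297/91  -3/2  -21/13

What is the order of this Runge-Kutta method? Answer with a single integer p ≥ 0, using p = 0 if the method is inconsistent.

2

b = (155/182, 297/91, -3/2, -21/13)
c = (0, 7/3, 11/3, 1)
Ac = (0, 0, 35/9, 73/10)
Σ b_i: 155/182·1 + 297/91·1 + (-3/2)·1 + (-21/13)·1 = 1 ✓
b·c: 297/91·7/3 + (-3/2)·11/3 + (-21/13)·1 = 1/2 ✓
b·c²: 297/91·49/9 + (-3/2)·121/9 + (-21/13)·1 = -313/78 ≠ 1/3 ⇒ order 2.
b·Ac: (-3/2)·35/9 + (-21/13)·73/10 = -3437/195 ≠ 1/6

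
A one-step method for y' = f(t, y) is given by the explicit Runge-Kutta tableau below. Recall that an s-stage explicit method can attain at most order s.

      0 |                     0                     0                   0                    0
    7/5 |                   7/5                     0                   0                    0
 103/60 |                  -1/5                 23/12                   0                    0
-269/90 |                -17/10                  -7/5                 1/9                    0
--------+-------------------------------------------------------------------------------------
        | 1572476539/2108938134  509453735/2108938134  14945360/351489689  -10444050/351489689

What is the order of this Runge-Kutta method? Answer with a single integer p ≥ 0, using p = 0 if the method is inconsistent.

3

b = (1572476539/2108938134, 509453735/2108938134, 14945360/351489689, -10444050/351489689)
c = (0, 7/5, 103/60, -269/90)
Ac = (0, 0, 161/60, -4777/2700)
Σ b_i: 1572476539/2108938134·1 + 509453735/2108938134·1 + 14945360/351489689·1 + (-10444050/351489689)·1 = 1 ✓
b·c: 509453735/2108938134·7/5 + 14945360/351489689·103/60 + (-10444050/351489689)·(-269/90) = 1/2 ✓
b·c²: 509453735/2108938134·49/25 + 14945360/351489689·10609/3600 + (-10444050/351489689)·72361/8100 = 1/3 ✓
b·Ac: 14945360/351489689·161/60 + (-10444050/351489689)·(-4777/2700) = 1/6 ✓
b·c³: 509453735/2108938134·343/125 + 14945360/351489689·1092727/216000 + (-10444050/351489689)·(-19465109/729000) = 1189617232429/711766620225 ≠ 1/4 ⇒ order 3.
b·(c∘Ac): 14945360/351489689·16583/3600 + (-10444050/351489689)·1285013/243000 = 1470393803/37960886412 ≠ 1/8
b·Ac²: 14945360/351489689·1127/300 + (-10444050/351489689)·(-391483/162000) = 29298033811/126536288040 ≠ 1/12
b·A²c: (-10444050/351489689)·161/540 = -18683245/2108938134 ≠ 1/24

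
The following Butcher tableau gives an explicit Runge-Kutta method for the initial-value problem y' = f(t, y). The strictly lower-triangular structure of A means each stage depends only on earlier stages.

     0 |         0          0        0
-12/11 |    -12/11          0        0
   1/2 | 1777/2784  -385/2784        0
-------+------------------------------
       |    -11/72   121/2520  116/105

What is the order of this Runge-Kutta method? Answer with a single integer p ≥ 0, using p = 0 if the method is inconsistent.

b = (-11/72, 121/2520, 116/105)
c = (0, -12/11, 1/2)
Ac = (0, 0, 35/232)
Σ b_i: (-11/72)·1 + 121/2520·1 + 116/105·1 = 1 ✓
b·c: 121/2520·(-12/11) + 116/105·1/2 = 1/2 ✓
b·c²: 121/2520·144/121 + 116/105·1/4 = 1/3 ✓
b·Ac: 116/105·35/232 = 1/6 ✓; 3 stages ⇒ order 3.

3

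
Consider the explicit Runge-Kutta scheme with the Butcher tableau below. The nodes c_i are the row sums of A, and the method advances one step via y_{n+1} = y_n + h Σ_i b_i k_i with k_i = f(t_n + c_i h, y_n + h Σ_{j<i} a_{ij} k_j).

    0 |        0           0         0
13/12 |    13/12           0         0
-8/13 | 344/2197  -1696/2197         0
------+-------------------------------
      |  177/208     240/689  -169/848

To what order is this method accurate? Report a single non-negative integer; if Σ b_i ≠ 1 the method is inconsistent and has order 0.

3

b = (177/208, 240/689, -169/848)
c = (0, 13/12, -8/13)
Ac = (0, 0, -424/507)
Σ b_i: 177/208·1 + 240/689·1 + (-169/848)·1 = 1 ✓
b·c: 240/689·13/12 + (-169/848)·(-8/13) = 1/2 ✓
b·c²: 240/689·169/144 + (-169/848)·64/169 = 1/3 ✓
b·Ac: (-169/848)·(-424/507) = 1/6 ✓; 3 stages ⇒ order 3.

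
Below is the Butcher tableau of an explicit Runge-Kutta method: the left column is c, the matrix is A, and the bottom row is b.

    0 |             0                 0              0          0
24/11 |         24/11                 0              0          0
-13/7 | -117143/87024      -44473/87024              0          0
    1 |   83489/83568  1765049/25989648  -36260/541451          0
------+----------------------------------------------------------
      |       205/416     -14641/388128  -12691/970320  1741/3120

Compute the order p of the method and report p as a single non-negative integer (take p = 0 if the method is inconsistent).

b = (205/416, -14641/388128, -12691/970320, 1741/3120)
c = (0, 24/11, -13/7, 1)
Ac = (0, 0, -4043/3626, 949/3482)
Σ b_i: 205/416·1 + (-14641/388128)·1 + (-12691/970320)·1 + 1741/3120·1 = 1 ✓
b·c: (-14641/388128)·24/11 + (-12691/970320)·(-13/7) + 1741/3120·1 = 1/2 ✓
b·c²: (-14641/388128)·576/121 + (-12691/970320)·169/49 + 1741/3120·1 = 1/3 ✓
b·Ac: (-12691/970320)·(-4043/3626) + 1741/3120·949/3482 = 1/6 ✓
b·c³: (-14641/388128)·13824/1331 + (-12691/970320)·(-2197/343) + 1741/3120·1 = 1/4 ✓
b·(c∘Ac): (-12691/970320)·52559/25382 + 1741/3120·949/3482 = 1/8 ✓
b·Ac²: (-12691/970320)·(-48516/19943) + 1741/3120·1768/19151 = 1/12 ✓
b·A²c: 1741/3120·130/1741 = 1/24 ✓; 4 stages ⇒ order 4.

4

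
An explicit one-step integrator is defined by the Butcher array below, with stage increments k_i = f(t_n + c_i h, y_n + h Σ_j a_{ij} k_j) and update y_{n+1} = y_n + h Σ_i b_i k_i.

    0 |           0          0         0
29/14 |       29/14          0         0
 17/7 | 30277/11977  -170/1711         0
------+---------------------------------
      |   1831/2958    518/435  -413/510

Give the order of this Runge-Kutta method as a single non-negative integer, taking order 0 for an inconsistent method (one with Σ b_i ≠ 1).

b = (1831/2958, 518/435, -413/510)
c = (0, 29/14, 17/7)
Ac = (0, 0, -85/413)
Σ b_i: 1831/2958·1 + 518/435·1 + (-413/510)·1 = 1 ✓
b·c: 518/435·29/14 + (-413/510)·17/7 = 1/2 ✓
b·c²: 518/435·841/196 + (-413/510)·289/49 = 1/3 ✓
b·Ac: (-413/510)·(-85/413) = 1/6 ✓; 3 stages ⇒ order 3.

3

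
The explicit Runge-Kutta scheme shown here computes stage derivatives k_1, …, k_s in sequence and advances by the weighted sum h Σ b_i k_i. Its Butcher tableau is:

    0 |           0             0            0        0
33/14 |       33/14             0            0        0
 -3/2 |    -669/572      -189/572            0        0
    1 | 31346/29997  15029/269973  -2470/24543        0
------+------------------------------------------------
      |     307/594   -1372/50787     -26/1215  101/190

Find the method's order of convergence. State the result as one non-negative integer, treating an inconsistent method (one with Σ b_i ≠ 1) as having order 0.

b = (307/594, -1372/50787, -26/1215, 101/190)
c = (0, 33/14, -3/2, 1)
Ac = (0, 0, -81/104, 57/202)
Σ b_i: 307/594·1 + (-1372/50787)·1 + (-26/1215)·1 + 101/190·1 = 1 ✓
b·c: (-1372/50787)·33/14 + (-26/1215)·(-3/2) + 101/190·1 = 1/2 ✓
b·c²: (-1372/50787)·1089/196 + (-26/1215)·9/4 + 101/190·1 = 1/3 ✓
b·Ac: (-26/1215)·(-81/104) + 101/190·57/202 = 1/6 ✓
b·c³: (-1372/50787)·35937/2744 + (-26/1215)·(-27/8) + 101/190·1 = 1/4 ✓
b·(c∘Ac): (-26/1215)·243/208 + 101/190·57/202 = 1/8 ✓
b·Ac²: (-26/1215)·(-2673/1456) + 101/190·703/8484 = 1/12 ✓
b·A²c: 101/190·95/1212 = 1/24 ✓; 4 stages ⇒ order 4.

4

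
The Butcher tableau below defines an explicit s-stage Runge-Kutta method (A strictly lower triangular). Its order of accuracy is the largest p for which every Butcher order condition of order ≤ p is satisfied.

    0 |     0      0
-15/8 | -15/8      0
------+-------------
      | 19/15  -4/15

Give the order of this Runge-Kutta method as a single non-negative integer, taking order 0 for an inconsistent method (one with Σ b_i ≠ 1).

b = (19/15, -4/15)
c = (0, -15/8)
Σ b_i: 19/15·1 + (-4/15)·1 = 1 ✓
b·c: (-4/15)·(-15/8) = 1/2 ✓; 2 stages ⇒ order 2.

2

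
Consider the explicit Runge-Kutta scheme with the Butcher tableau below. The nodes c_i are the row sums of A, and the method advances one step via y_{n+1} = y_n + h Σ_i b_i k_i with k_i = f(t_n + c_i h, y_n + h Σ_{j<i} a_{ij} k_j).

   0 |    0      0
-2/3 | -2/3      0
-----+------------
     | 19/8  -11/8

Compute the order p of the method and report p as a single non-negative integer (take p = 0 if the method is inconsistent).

1

b = (19/8, -11/8)
c = (0, -2/3)
Σ b_i: 19/8·1 + (-11/8)·1 = 1 ✓
b·c: (-11/8)·(-2/3) = 11/12 ≠ 1/2 ⇒ order 1.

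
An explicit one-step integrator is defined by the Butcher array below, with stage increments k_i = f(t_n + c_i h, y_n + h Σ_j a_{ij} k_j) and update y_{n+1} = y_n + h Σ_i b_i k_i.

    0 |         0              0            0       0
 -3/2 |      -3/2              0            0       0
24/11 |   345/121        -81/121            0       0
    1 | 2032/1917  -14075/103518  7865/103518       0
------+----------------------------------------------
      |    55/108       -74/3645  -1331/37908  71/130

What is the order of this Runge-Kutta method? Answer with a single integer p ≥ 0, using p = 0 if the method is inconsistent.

b = (55/108, -74/3645, -1331/37908, 71/130)
c = (0, -3/2, 24/11, 1)
Ac = (0, 0, 243/242, 105/284)
Σ b_i: 55/108·1 + (-74/3645)·1 + (-1331/37908)·1 + 71/130·1 = 1 ✓
b·c: (-74/3645)·(-3/2) + (-1331/37908)·24/11 + 71/130·1 = 1/2 ✓
b·c²: (-74/3645)·9/4 + (-1331/37908)·576/121 + 71/130·1 = 1/3 ✓
b·Ac: (-1331/37908)·243/242 + 71/130·105/284 = 1/6 ✓
b·c³: (-74/3645)·(-27/8) + (-1331/37908)·13824/1331 + 71/130·1 = 1/4 ✓
b·(c∘Ac): (-1331/37908)·2916/1331 + 71/130·105/284 = 1/8 ✓
b·Ac²: (-1331/37908)·(-729/484) + 71/130·95/1704 = 1/12 ✓
b·A²c: 71/130·65/852 = 1/24 ✓; 4 stages ⇒ order 4.

4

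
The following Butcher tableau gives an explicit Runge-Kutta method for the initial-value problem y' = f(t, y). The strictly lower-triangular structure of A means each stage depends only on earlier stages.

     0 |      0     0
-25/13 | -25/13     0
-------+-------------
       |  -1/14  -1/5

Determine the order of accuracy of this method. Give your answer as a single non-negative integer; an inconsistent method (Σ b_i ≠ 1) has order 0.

0

b = (-1/14, -1/5)
c = (0, -25/13)
Σ b_i: (-1/14)·1 + (-1/5)·1 = -19/70 ≠ 1 ⇒ order 0.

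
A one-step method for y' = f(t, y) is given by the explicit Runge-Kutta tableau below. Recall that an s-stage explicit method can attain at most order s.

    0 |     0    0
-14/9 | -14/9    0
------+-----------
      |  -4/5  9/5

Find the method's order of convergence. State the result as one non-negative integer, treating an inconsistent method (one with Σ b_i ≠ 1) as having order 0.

1

b = (-4/5, 9/5)
c = (0, -14/9)
Σ b_i: (-4/5)·1 + 9/5·1 = 1 ✓
b·c: 9/5·(-14/9) = -14/5 ≠ 1/2 ⇒ order 1.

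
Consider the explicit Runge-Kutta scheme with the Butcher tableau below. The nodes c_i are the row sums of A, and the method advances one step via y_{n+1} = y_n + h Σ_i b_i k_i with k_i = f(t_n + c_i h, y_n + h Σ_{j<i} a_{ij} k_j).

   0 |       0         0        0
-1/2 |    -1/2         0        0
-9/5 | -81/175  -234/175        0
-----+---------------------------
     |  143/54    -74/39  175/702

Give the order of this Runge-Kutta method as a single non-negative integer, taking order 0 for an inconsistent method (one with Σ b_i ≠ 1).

3

b = (143/54, -74/39, 175/702)
c = (0, -1/2, -9/5)
Ac = (0, 0, 117/175)
Σ b_i: 143/54·1 + (-74/39)·1 + 175/702·1 = 1 ✓
b·c: (-74/39)·(-1/2) + 175/702·(-9/5) = 1/2 ✓
b·c²: (-74/39)·1/4 + 175/702·81/25 = 1/3 ✓
b·Ac: 175/702·117/175 = 1/6 ✓; 3 stages ⇒ order 3.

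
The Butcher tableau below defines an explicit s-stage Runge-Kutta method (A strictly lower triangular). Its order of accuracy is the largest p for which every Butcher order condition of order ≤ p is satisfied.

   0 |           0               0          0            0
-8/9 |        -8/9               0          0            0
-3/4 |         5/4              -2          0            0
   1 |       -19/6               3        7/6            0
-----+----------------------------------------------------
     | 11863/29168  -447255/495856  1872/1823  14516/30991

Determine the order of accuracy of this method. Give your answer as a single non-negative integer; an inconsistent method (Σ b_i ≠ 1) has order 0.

3

b = (11863/29168, -447255/495856, 1872/1823, 14516/30991)
c = (0, -8/9, -3/4, 1)
Ac = (0, 0, 16/9, -85/24)
Σ b_i: 11863/29168·1 + (-447255/495856)·1 + 1872/1823·1 + 14516/30991·1 = 1 ✓
b·c: (-447255/495856)·(-8/9) + 1872/1823·(-3/4) + 14516/30991·1 = 1/2 ✓
b·c²: (-447255/495856)·64/81 + 1872/1823·9/16 + 14516/30991·1 = 1/3 ✓
b·Ac: 1872/1823·16/9 + 14516/30991·(-85/24) = 1/6 ✓
b·c³: (-447255/495856)·(-512/729) + 1872/1823·(-27/64) + 14516/30991·1 = 131651/196884 ≠ 1/4 ⇒ order 3.
b·(c∘Ac): 1872/1823·(-4/3) + 14516/30991·(-85/24) = -33121/10938 ≠ 1/8
b·Ac²: 1872/1823·(-128/81) + 14516/30991·2615/864 = -1372757/6694056 ≠ 1/12
b·A²c: 14516/30991·56/27 = 812896/836757 ≠ 1/24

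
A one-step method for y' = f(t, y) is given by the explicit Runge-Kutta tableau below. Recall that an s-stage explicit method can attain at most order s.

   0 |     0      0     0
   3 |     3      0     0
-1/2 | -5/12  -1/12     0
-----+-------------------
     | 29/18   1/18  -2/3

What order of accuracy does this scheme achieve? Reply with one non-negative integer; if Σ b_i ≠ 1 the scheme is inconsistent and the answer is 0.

b = (29/18, 1/18, -2/3)
c = (0, 3, -1/2)
Ac = (0, 0, -1/4)
Σ b_i: 29/18·1 + 1/18·1 + (-2/3)·1 = 1 ✓
b·c: 1/18·3 + (-2/3)·(-1/2) = 1/2 ✓
b·c²: 1/18·9 + (-2/3)·1/4 = 1/3 ✓
b·Ac: (-2/3)·(-1/4) = 1/6 ✓; 3 stages ⇒ order 3.

3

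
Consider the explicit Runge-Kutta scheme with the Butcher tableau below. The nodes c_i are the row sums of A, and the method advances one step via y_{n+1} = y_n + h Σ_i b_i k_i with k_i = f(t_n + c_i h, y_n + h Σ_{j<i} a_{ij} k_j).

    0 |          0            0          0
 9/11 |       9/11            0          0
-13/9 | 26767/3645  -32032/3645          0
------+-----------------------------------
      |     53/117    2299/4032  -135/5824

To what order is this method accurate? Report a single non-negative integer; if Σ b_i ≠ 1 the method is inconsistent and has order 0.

b = (53/117, 2299/4032, -135/5824)
c = (0, 9/11, -13/9)
Ac = (0, 0, -2912/405)
Σ b_i: 53/117·1 + 2299/4032·1 + (-135/5824)·1 = 1 ✓
b·c: 2299/4032·9/11 + (-135/5824)·(-13/9) = 1/2 ✓
b·c²: 2299/4032·81/121 + (-135/5824)·169/81 = 1/3 ✓
b·Ac: (-135/5824)·(-2912/405) = 1/6 ✓; 3 stages ⇒ order 3.

3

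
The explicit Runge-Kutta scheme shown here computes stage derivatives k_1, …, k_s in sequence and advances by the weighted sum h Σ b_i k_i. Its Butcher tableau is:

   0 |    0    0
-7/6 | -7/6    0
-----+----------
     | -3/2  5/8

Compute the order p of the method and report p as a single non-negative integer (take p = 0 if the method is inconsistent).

b = (-3/2, 5/8)
c = (0, -7/6)
Σ b_i: (-3/2)·1 + 5/8·1 = -7/8 ≠ 1 ⇒ order 0.

0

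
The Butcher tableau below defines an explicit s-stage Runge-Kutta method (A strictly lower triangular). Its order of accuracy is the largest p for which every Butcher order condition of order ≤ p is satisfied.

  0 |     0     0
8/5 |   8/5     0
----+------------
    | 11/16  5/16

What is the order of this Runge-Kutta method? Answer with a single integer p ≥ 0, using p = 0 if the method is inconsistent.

2

b = (11/16, 5/16)
c = (0, 8/5)
Σ b_i: 11/16·1 + 5/16·1 = 1 ✓
b·c: 5/16·8/5 = 1/2 ✓; 2 stages ⇒ order 2.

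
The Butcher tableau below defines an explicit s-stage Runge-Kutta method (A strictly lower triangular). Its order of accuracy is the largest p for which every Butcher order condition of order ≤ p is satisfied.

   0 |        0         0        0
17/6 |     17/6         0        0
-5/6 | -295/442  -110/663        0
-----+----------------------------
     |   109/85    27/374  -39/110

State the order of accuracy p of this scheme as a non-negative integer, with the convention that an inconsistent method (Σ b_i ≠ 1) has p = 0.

b = (109/85, 27/374, -39/110)
c = (0, 17/6, -5/6)
Ac = (0, 0, -55/117)
Σ b_i: 109/85·1 + 27/374·1 + (-39/110)·1 = 1 ✓
b·c: 27/374·17/6 + (-39/110)·(-5/6) = 1/2 ✓
b·c²: 27/374·289/36 + (-39/110)·25/36 = 1/3 ✓
b·Ac: (-39/110)·(-55/117) = 1/6 ✓; 3 stages ⇒ order 3.

3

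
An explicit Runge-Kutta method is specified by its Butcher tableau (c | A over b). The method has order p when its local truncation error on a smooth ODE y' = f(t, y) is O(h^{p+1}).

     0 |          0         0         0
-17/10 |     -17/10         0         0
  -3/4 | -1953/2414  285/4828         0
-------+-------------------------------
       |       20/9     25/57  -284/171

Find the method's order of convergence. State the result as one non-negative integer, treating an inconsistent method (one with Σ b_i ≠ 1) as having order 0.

b = (20/9, 25/57, -284/171)
c = (0, -17/10, -3/4)
Ac = (0, 0, -57/568)
Σ b_i: 20/9·1 + 25/57·1 + (-284/171)·1 = 1 ✓
b·c: 25/57·(-17/10) + (-284/171)·(-3/4) = 1/2 ✓
b·c²: 25/57·289/100 + (-284/171)·9/16 = 1/3 ✓
b·Ac: (-284/171)·(-57/568) = 1/6 ✓; 3 stages ⇒ order 3.

3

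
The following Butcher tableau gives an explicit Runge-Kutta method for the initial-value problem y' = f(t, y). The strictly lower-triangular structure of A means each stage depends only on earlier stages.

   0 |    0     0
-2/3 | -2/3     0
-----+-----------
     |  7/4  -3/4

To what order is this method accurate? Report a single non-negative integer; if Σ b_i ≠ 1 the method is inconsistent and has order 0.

2

b = (7/4, -3/4)
c = (0, -2/3)
Σ b_i: 7/4·1 + (-3/4)·1 = 1 ✓
b·c: (-3/4)·(-2/3) = 1/2 ✓; 2 stages ⇒ order 2.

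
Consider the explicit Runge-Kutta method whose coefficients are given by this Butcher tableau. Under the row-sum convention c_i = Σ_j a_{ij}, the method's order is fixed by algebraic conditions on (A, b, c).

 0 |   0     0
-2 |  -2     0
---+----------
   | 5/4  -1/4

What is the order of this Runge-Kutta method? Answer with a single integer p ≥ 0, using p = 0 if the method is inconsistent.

2

b = (5/4, -1/4)
c = (0, -2)
Σ b_i: 5/4·1 + (-1/4)·1 = 1 ✓
b·c: (-1/4)·(-2) = 1/2 ✓; 2 stages ⇒ order 2.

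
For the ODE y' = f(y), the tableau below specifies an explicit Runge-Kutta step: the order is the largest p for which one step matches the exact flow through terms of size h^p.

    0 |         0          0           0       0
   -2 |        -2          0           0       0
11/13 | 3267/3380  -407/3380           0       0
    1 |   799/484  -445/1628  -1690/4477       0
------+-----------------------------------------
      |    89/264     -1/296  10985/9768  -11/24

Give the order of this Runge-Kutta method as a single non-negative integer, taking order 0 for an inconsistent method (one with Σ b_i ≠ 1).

b = (89/264, -1/296, 10985/9768, -11/24)
c = (0, -2, 11/13, 1)
Ac = (0, 0, 407/1690, 5/22)
Σ b_i: 89/264·1 + (-1/296)·1 + 10985/9768·1 + (-11/24)·1 = 1 ✓
b·c: (-1/296)·(-2) + 10985/9768·11/13 + (-11/24)·1 = 1/2 ✓
b·c²: (-1/296)·4 + 10985/9768·121/169 + (-11/24)·1 = 1/3 ✓
b·Ac: 10985/9768·407/1690 + (-11/24)·5/22 = 1/6 ✓
b·c³: (-1/296)·(-8) + 10985/9768·1331/2197 + (-11/24)·1 = 1/4 ✓
b·(c∘Ac): 10985/9768·4477/21970 + (-11/24)·5/22 = 1/8 ✓
b·Ac²: 10985/9768·(-407/845) + (-11/24)·(-15/11) = 1/12 ✓
b·A²c: (-11/24)·(-1/11) = 1/24 ✓; 4 stages ⇒ order 4.

4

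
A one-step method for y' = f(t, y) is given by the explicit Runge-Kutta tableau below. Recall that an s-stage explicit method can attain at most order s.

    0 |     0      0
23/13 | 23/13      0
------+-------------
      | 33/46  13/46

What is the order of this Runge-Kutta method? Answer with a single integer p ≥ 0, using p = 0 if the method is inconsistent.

b = (33/46, 13/46)
c = (0, 23/13)
Σ b_i: 33/46·1 + 13/46·1 = 1 ✓
b·c: 13/46·23/13 = 1/2 ✓; 2 stages ⇒ order 2.

2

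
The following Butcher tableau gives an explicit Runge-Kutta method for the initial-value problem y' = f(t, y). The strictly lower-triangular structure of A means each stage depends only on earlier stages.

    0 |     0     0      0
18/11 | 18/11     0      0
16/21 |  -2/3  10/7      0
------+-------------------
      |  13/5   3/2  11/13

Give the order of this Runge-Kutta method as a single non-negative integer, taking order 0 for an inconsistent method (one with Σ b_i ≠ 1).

0

b = (13/5, 3/2, 11/13)
c = (0, 18/11, 16/21)
Ac = (0, 0, 180/77)
Σ b_i: 13/5·1 + 3/2·1 + 11/13·1 = 643/130 ≠ 1 ⇒ order 0.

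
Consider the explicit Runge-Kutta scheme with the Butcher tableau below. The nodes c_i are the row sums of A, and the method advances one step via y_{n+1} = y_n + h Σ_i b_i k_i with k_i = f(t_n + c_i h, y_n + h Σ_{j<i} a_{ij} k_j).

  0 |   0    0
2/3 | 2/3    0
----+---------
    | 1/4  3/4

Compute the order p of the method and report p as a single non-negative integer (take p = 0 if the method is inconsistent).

2

b = (1/4, 3/4)
c = (0, 2/3)
Σ b_i: 1/4·1 + 3/4·1 = 1 ✓
b·c: 3/4·2/3 = 1/2 ✓; 2 stages ⇒ order 2.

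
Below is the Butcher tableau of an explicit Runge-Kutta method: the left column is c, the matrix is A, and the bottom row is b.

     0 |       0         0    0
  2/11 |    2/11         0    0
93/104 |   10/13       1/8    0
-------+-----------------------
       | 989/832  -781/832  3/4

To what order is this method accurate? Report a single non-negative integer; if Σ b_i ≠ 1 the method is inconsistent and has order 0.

2

b = (989/832, -781/832, 3/4)
c = (0, 2/11, 93/104)
Ac = (0, 0, 1/44)
Σ b_i: 989/832·1 + (-781/832)·1 + 3/4·1 = 1 ✓
b·c: (-781/832)·2/11 + 3/4·93/104 = 1/2 ✓
b·c²: (-781/832)·4/121 + 3/4·8649/10816 = 270649/475904 ≠ 1/3 ⇒ order 2.
b·Ac: 3/4·1/44 = 3/176 ≠ 1/6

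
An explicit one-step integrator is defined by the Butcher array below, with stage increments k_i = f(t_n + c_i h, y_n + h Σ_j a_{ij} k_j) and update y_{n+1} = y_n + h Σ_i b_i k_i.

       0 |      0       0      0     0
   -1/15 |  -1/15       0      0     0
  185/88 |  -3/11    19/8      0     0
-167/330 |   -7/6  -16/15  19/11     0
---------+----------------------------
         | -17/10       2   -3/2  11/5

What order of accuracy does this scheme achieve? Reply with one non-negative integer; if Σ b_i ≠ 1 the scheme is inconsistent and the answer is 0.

b = (-17/10, 2, -3/2, 11/5)
c = (0, -1/15, 185/88, -167/330)
Ac = (0, 0, -19/120, 806363/217800)
Σ b_i: (-17/10)·1 + 2·1 + (-3/2)·1 + 11/5·1 = 1 ✓
b·c: 2·(-1/15) + (-3/2)·185/88 + 11/5·(-167/330) = -58081/13200 ≠ 1/2 ⇒ order 1.

1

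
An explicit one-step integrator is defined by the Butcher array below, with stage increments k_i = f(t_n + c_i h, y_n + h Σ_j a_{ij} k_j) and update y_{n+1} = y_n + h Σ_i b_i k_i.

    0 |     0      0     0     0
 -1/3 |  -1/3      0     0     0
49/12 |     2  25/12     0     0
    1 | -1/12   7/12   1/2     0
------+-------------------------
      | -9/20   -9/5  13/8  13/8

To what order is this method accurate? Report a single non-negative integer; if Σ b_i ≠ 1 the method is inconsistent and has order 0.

b = (-9/20, -9/5, 13/8, 13/8)
c = (0, -1/3, 49/12, 1)
Ac = (0, 0, -25/36, 133/72)
Σ b_i: (-9/20)·1 + (-9/5)·1 + 13/8·1 + 13/8·1 = 1 ✓
b·c: (-9/5)·(-1/3) + 13/8·49/12 + 13/8·1 = 4253/480 ≠ 1/2 ⇒ order 1.

1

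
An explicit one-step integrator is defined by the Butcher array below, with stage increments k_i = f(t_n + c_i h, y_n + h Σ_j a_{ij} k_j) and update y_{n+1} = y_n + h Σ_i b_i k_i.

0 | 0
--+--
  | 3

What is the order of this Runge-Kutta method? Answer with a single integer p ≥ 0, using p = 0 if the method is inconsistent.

0

b = (3)
c = (0)
Σ b_i: 3·1 = 3 ≠ 1 ⇒ order 0.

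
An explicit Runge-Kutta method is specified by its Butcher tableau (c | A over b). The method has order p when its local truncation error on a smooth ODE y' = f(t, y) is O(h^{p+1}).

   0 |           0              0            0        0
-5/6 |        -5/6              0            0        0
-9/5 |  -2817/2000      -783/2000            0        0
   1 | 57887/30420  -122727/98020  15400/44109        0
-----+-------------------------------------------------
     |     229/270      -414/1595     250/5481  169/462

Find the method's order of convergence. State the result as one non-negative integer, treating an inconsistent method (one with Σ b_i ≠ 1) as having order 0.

4

b = (229/270, -414/1595, 250/5481, 169/462)
c = (0, -5/6, -9/5, 1)
Ac = (0, 0, 261/800, 561/1352)
Σ b_i: 229/270·1 + (-414/1595)·1 + 250/5481·1 + 169/462·1 = 1 ✓
b·c: (-414/1595)·(-5/6) + 250/5481·(-9/5) + 169/462·1 = 1/2 ✓
b·c²: (-414/1595)·25/36 + 250/5481·81/25 + 169/462·1 = 1/3 ✓
b·Ac: 250/5481·261/800 + 169/462·561/1352 = 1/6 ✓
b·c³: (-414/1595)·(-125/216) + 250/5481·(-729/125) + 169/462·1 = 1/4 ✓
b·(c∘Ac): 250/5481·(-2349/4000) + 169/462·561/1352 = 1/8 ✓
b·Ac²: 250/5481·(-87/320) + 169/462·2123/8112 = 1/12 ✓
b·A²c: 169/462·77/676 = 1/24 ✓; 4 stages ⇒ order 4.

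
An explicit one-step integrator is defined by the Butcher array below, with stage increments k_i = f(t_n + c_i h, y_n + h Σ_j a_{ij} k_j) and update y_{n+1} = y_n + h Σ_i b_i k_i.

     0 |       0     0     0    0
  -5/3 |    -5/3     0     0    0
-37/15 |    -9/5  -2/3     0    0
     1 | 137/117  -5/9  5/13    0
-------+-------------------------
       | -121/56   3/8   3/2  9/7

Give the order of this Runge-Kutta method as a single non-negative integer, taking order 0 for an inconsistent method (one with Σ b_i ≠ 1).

1

b = (-121/56, 3/8, 3/2, 9/7)
c = (0, -5/3, -37/15, 1)
Ac = (0, 0, 10/9, -8/351)
Σ b_i: (-121/56)·1 + 3/8·1 + 3/2·1 + 9/7·1 = 1 ✓
b·c: 3/8·(-5/3) + 3/2·(-37/15) + 9/7·1 = -851/280 ≠ 1/2 ⇒ order 1.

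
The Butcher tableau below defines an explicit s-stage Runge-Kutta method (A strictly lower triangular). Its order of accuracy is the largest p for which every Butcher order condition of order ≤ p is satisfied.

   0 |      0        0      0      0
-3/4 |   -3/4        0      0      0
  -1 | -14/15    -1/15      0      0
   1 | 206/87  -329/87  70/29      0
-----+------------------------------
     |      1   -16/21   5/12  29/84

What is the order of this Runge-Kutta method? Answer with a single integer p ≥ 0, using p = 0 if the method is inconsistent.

b = (1, -16/21, 5/12, 29/84)
c = (0, -3/4, -1, 1)
Ac = (0, 0, 1/20, 49/116)
Σ b_i: 1·1 + (-16/21)·1 + 5/12·1 + 29/84·1 = 1 ✓
b·c: (-16/21)·(-3/4) + 5/12·(-1) + 29/84·1 = 1/2 ✓
b·c²: (-16/21)·9/16 + 5/12·1 + 29/84·1 = 1/3 ✓
b·Ac: 5/12·1/20 + 29/84·49/116 = 1/6 ✓
b·c³: (-16/21)·(-27/64) + 5/12·(-1) + 29/84·1 = 1/4 ✓
b·(c∘Ac): 5/12·(-1/20) + 29/84·49/116 = 1/8 ✓
b·Ac²: 5/12·(-3/80) + 29/84·133/464 = 1/12 ✓
b·A²c: 29/84·7/58 = 1/24 ✓; 4 stages ⇒ order 4.

4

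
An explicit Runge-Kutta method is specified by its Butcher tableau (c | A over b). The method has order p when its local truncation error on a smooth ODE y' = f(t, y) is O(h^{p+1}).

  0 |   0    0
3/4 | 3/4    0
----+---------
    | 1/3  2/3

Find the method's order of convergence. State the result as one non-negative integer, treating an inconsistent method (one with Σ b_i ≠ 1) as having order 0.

2

b = (1/3, 2/3)
c = (0, 3/4)
Σ b_i: 1/3·1 + 2/3·1 = 1 ✓
b·c: 2/3·3/4 = 1/2 ✓; 2 stages ⇒ order 2.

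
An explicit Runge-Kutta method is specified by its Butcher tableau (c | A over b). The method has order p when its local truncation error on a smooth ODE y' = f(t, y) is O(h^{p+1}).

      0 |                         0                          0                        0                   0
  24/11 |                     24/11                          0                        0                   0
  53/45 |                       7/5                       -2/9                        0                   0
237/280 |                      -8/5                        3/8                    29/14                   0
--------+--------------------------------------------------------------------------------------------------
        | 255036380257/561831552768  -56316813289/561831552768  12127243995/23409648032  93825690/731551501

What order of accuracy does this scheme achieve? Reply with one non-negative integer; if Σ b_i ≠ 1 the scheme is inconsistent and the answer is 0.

b = (255036380257/561831552768, -56316813289/561831552768, 12127243995/23409648032, 93825690/731551501)
c = (0, 24/11, 53/45, 237/280)
Ac = (0, 0, -16/33, 22577/6930)
Σ b_i: 255036380257/561831552768·1 + (-56316813289/561831552768)·1 + 12127243995/23409648032·1 + 93825690/731551501·1 = 1 ✓
b·c: (-56316813289/561831552768)·24/11 + 12127243995/23409648032·53/45 + 93825690/731551501·237/280 = 1/2 ✓
b·c²: (-56316813289/561831552768)·576/121 + 12127243995/23409648032·2809/2025 + 93825690/731551501·56169/78400 = 1/3 ✓
b·Ac: 12127243995/23409648032·(-16/33) + 93825690/731551501·22577/6930 = 1/6 ✓
b·c³: (-56316813289/561831552768)·13824/1331 + 12127243995/23409648032·148877/91125 + 93825690/731551501·13312053/21952000 = -227667698627879/1946746330341120 ≠ 1/4 ⇒ order 3.
b·(c∘Ac): 12127243995/23409648032·(-848/1485) + 93825690/731551501·1783583/646800 = 18619428921/321882660440 ≠ 1/8
b·Ac²: 12127243995/23409648032·(-128/121) + 93825690/731551501·15980381/3430350 = 4885509829/98759452635 ≠ 1/12
b·A²c: 93825690/731551501·(-232/231) = -1036550480/8047066511 ≠ 1/24

3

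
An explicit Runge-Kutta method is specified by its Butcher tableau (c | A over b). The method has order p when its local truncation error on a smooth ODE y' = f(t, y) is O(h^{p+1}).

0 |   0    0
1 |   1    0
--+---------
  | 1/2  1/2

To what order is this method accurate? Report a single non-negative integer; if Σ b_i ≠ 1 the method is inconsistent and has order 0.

b = (1/2, 1/2)
c = (0, 1)
Σ b_i: 1/2·1 + 1/2·1 = 1 ✓
b·c: 1/2·1 = 1/2 ✓; 2 stages ⇒ order 2.

2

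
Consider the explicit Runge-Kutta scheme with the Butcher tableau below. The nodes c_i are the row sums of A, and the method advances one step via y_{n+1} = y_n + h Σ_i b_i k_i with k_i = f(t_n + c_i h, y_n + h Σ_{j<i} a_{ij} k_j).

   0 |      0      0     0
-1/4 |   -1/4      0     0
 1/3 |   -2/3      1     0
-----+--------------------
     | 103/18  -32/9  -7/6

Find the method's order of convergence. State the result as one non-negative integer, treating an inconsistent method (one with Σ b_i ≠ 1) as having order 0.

b = (103/18, -32/9, -7/6)
c = (0, -1/4, 1/3)
Ac = (0, 0, -1/4)
Σ b_i: 103/18·1 + (-32/9)·1 + (-7/6)·1 = 1 ✓
b·c: (-32/9)·(-1/4) + (-7/6)·1/3 = 1/2 ✓
b·c²: (-32/9)·1/16 + (-7/6)·1/9 = -19/54 ≠ 1/3 ⇒ order 2.
b·Ac: (-7/6)·(-1/4) = 7/24 ≠ 1/6

2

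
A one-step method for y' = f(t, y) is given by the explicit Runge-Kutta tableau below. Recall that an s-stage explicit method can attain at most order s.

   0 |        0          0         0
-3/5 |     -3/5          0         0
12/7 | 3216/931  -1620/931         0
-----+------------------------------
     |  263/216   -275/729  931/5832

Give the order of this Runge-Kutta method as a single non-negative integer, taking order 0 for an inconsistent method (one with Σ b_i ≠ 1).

b = (263/216, -275/729, 931/5832)
c = (0, -3/5, 12/7)
Ac = (0, 0, 972/931)
Σ b_i: 263/216·1 + (-275/729)·1 + 931/5832·1 = 1 ✓
b·c: (-275/729)·(-3/5) + 931/5832·12/7 = 1/2 ✓
b·c²: (-275/729)·9/25 + 931/5832·144/49 = 1/3 ✓
b·Ac: 931/5832·972/931 = 1/6 ✓; 3 stages ⇒ order 3.

3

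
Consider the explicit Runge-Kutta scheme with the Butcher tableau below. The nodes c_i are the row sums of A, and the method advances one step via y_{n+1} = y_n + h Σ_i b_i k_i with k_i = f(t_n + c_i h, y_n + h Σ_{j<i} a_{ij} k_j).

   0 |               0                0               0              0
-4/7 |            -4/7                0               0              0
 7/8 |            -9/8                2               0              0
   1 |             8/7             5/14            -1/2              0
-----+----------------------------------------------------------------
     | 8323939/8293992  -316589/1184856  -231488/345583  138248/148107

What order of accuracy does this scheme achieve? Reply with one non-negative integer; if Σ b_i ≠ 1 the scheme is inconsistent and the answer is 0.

3

b = (8323939/8293992, -316589/1184856, -231488/345583, 138248/148107)
c = (0, -4/7, 7/8, 1)
Ac = (0, 0, -8/7, -503/784)
Σ b_i: 8323939/8293992·1 + (-316589/1184856)·1 + (-231488/345583)·1 + 138248/148107·1 = 1 ✓
b·c: (-316589/1184856)·(-4/7) + (-231488/345583)·7/8 + 138248/148107·1 = 1/2 ✓
b·c²: (-316589/1184856)·16/49 + (-231488/345583)·49/64 + 138248/148107·1 = 1/3 ✓
b·Ac: (-231488/345583)·(-8/7) + 138248/148107·(-503/784) = 1/6 ✓
b·c³: (-316589/1184856)·(-64/343) + (-231488/345583)·343/512 + 138248/148107·1 = 211119/394952 ≠ 1/4 ⇒ order 3.
b·(c∘Ac): (-231488/345583)·(-1) + 138248/148107·(-503/784) = 1030153/14514486 ≠ 1/8
b·Ac²: (-231488/345583)·32/49 + 138248/148107·(-11687/43904) = -11378135/16587984 ≠ 1/12
b·A²c: 138248/148107·4/7 = 552992/1036749 ≠ 1/24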